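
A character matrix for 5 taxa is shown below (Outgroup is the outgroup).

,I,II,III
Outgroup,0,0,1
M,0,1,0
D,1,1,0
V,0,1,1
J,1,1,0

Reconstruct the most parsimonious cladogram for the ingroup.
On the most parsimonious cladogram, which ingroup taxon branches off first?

V

Character polarity is set by the outgroup: the derived state is whichever differs from the outgroup's state, so for III the derived state is '0', and for the remaining characters it is '1'.
Only D and J show the derived state '1' for I, supporting them as a clade.
All ingroup taxa share the derived state '1' for II; it defines the ingroup but does not resolve relationships within it.
III: derived state '0' in D, J, and M only — synapomorphy for {D, J, M}.
Most parsimonious ingroup topology: ((M,(D,J)),V).
V is sister to the clade containing all other ingroup taxa, so it is the earliest-diverging (most basal) ingroup lineage.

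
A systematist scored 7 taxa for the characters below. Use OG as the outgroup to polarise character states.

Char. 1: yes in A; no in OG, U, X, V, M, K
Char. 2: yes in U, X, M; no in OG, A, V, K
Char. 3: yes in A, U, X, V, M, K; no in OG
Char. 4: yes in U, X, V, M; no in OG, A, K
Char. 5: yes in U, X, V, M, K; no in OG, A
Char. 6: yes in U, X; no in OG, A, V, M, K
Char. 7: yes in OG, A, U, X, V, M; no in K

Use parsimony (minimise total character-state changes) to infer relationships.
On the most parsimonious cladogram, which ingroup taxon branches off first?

A

Character polarity is set by the outgroup: the derived state is whichever differs from the outgroup's state, so for Char. 7 the derived state is 'no', and for the remaining characters it is 'yes'.
Char. 1: derived state 'yes' in A only — an autapomorphy, so it tells us nothing about relationships among taxa.
Only M, U, and X show the derived state 'yes' for Char. 2, supporting them as a clade.
Char. 3 (derived state 'yes') is shared by all ingroup taxa — unites the whole ingroup.
Char. 4 (derived state 'yes') is shared by M, U, V, and X — a synapomorphy uniting that clade.
Char. 5: derived state 'yes' in K, M, U, V, and X only — synapomorphy for {K, M, U, V, X}.
Only U and X show the derived state 'yes' for Char. 6, supporting them as a clade.
Char. 7: derived state 'no' in K only — an autapomorphy, so it tells us nothing about relationships among taxa.
Most parsimonious ingroup topology: (A,((((U,X),M),V),K)).
A is sister to the clade containing all other ingroup taxa, so it is the earliest-diverging (most basal) ingroup lineage.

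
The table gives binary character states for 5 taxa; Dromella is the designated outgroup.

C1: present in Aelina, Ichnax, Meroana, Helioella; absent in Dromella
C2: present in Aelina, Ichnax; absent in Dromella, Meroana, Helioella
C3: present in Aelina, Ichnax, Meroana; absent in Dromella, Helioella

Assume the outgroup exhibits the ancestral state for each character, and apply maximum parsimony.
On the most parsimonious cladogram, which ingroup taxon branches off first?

Helioella

The outgroup has state 'absent' for every character, so 'present' is the derived state throughout.
All ingroup taxa share the derived state 'present' for C1; it defines the ingroup but does not resolve relationships within it.
Only Aelina and Ichnax show the derived state 'present' for C2, supporting them as a clade.
C3 (derived state 'present') is shared by Aelina, Ichnax, and Meroana — a synapomorphy uniting that clade.
Most parsimonious ingroup topology: (((Aelina,Ichnax),Meroana),Helioella).
Helioella is sister to the clade containing all other ingroup taxa, so it is the earliest-diverging (most basal) ingroup lineage.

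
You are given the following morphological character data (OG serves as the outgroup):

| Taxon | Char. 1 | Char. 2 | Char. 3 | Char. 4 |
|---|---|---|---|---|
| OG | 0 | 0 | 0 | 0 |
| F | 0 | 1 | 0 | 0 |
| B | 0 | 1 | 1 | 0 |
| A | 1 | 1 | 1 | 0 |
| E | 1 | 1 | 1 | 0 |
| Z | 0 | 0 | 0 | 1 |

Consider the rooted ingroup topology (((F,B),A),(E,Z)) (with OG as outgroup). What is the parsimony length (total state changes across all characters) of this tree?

Map each character onto (((F,B),A),(E,Z)) (rooted by OG) and count the minimum state changes it requires (Fitch parsimony):
Char. 1: 2; Char. 2: 2; Char. 3: 3; Char. 4: 1.
Total tree length = 8.

8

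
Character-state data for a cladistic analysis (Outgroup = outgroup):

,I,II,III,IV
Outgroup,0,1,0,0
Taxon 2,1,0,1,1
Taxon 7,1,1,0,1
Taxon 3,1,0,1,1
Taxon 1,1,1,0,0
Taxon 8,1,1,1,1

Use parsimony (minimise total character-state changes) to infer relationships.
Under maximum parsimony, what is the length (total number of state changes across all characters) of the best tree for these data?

Character polarity is set by the outgroup: the derived state is whichever differs from the outgroup's state, so for II the derived state is '0', and for the remaining characters it is '1'.
I (derived state '1') is shared by all ingroup taxa — unites the whole ingroup.
Only Taxon 2 and Taxon 3 show the derived state '0' for II, supporting them as a clade.
Only Taxon 2, Taxon 3, and Taxon 8 show the derived state '1' for III, supporting them as a clade.
IV: derived state '1' in Taxon 2, Taxon 3, Taxon 7, and Taxon 8 only — synapomorphy for {Taxon 2, Taxon 3, Taxon 7, Taxon 8}.
Most parsimonious ingroup topology: ((((Taxon 2,Taxon 3),Taxon 8),Taxon 7),Taxon 1).
Changes per character on this tree: I: 1; II: 1; III: 1; IV: 1.
Total = 4.

4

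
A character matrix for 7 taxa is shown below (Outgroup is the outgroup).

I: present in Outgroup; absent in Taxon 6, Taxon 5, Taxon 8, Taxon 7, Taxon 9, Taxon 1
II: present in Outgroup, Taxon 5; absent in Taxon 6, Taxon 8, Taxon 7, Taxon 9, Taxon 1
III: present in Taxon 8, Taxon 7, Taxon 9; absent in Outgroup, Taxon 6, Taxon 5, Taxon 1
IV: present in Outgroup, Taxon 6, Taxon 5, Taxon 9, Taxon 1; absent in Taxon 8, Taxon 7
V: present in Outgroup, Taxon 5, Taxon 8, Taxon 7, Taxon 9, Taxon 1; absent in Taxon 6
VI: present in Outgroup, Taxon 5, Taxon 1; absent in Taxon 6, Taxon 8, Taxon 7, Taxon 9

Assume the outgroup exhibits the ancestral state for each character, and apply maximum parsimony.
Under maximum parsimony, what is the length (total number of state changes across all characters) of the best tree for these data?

Character polarity is set by the outgroup: the derived state is whichever differs from the outgroup's state, so for I, II, IV, V, VI the derived state is 'absent', and for the remaining characters it is 'present'.
I (derived state 'absent') is shared by all ingroup taxa — unites the whole ingroup.
II: derived state 'absent' in Taxon 1, Taxon 6, Taxon 7, Taxon 8, and Taxon 9 only — synapomorphy for {Taxon 1, Taxon 6, Taxon 7, Taxon 8, Taxon 9}.
III (derived state 'present') is shared by Taxon 7, Taxon 8, and Taxon 9 — a synapomorphy uniting that clade.
IV: derived state 'absent' in Taxon 7 and Taxon 8 only — synapomorphy for {Taxon 7, Taxon 8}.
V (derived state 'absent') is unique to Taxon 6 (autapomorphy; uninformative for grouping).
VI: derived state 'absent' in Taxon 6, Taxon 7, Taxon 8, and Taxon 9 only — synapomorphy for {Taxon 6, Taxon 7, Taxon 8, Taxon 9}.
Most parsimonious ingroup topology: (((Taxon 6,((Taxon 8,Taxon 7),Taxon 9)),Taxon 1),Taxon 5).
Changes per character on this tree: I: 1; II: 1; III: 1; IV: 1; V: 1; VI: 1.
Total = 6.

6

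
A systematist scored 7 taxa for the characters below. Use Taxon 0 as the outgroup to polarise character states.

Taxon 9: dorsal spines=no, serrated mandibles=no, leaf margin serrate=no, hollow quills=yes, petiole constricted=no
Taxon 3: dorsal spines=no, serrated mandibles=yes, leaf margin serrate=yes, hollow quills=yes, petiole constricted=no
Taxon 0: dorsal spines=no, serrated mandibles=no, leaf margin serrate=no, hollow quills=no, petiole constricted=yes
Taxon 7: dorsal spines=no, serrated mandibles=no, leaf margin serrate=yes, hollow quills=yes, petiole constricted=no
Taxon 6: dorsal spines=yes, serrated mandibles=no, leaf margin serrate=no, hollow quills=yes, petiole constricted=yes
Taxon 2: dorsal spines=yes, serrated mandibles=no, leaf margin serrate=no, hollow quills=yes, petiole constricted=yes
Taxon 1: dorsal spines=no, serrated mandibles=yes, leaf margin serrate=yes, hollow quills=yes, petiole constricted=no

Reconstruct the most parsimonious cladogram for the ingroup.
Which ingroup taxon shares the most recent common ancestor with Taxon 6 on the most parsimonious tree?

Taxon 2

Character polarity is set by the outgroup: the derived state is whichever differs from the outgroup's state, so for petiole constricted the derived state is 'no', and for the remaining characters it is 'yes'.
Only Taxon 2 and Taxon 6 show the derived state 'yes' for dorsal spines, supporting them as a clade.
Only Taxon 1 and Taxon 3 show the derived state 'yes' for serrated mandibles, supporting them as a clade.
leaf margin serrate (derived state 'yes') is shared by Taxon 1, Taxon 3, and Taxon 7 — a synapomorphy uniting that clade.
All ingroup taxa share the derived state 'yes' for hollow quills; it defines the ingroup but does not resolve relationships within it.
petiole constricted (derived state 'no') is shared by Taxon 1, Taxon 3, Taxon 7, and Taxon 9 — a synapomorphy uniting that clade.
Most parsimonious ingroup topology: ((Taxon 9,((Taxon 1,Taxon 3),Taxon 7)),(Taxon 6,Taxon 2)).
Taxon 6 and Taxon 2 form a cherry on this tree, so they are sister taxa.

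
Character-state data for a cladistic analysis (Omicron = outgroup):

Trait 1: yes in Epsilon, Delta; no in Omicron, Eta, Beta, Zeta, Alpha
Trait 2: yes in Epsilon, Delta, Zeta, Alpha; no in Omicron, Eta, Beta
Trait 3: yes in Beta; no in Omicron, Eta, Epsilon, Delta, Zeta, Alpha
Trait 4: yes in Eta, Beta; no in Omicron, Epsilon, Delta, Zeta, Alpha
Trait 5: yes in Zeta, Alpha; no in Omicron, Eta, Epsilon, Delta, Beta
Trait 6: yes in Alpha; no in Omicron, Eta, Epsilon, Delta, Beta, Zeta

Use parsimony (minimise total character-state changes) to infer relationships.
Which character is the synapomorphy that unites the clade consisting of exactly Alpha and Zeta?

The outgroup has state 'no' for every character, so 'yes' is the derived state throughout.
Trait 1: derived state 'yes' in Delta and Epsilon only — synapomorphy for {Delta, Epsilon}.
Trait 2 (derived state 'yes') is shared by Alpha, Delta, Epsilon, and Zeta — a synapomorphy uniting that clade.
Trait 3 (derived state 'yes') is unique to Beta (autapomorphy; uninformative for grouping).
Only Beta and Eta show the derived state 'yes' for Trait 4, supporting them as a clade.
Trait 5: derived state 'yes' in Alpha and Zeta only — synapomorphy for {Alpha, Zeta}.
Trait 6: derived state 'yes' in Alpha only — an autapomorphy, so it tells us nothing about relationships among taxa.
Most parsimonious ingroup topology: ((Eta,Beta),((Epsilon,Delta),(Zeta,Alpha))).
The clade {Alpha, Zeta} is supported by Trait 5: its derived state 'yes' occurs in exactly those taxa and in no other taxon (including the outgroup).

Trait 5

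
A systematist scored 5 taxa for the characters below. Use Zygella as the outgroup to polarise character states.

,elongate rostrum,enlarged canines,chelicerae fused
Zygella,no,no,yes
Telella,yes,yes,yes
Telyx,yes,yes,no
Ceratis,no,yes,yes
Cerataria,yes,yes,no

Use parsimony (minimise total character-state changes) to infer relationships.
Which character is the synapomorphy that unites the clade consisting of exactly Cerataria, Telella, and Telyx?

elongate rostrum

Character polarity is set by the outgroup: the derived state is whichever differs from the outgroup's state, so for chelicerae fused the derived state is 'no', and for the remaining characters it is 'yes'.
elongate rostrum (derived state 'yes') is shared by Cerataria, Telella, and Telyx — a synapomorphy uniting that clade.
All ingroup taxa share the derived state 'yes' for enlarged canines; it defines the ingroup but does not resolve relationships within it.
chelicerae fused (derived state 'no') is shared by Cerataria and Telyx — a synapomorphy uniting that clade.
Most parsimonious ingroup topology: (((Cerataria,Telyx),Telella),Ceratis).
The clade {Cerataria, Telella, Telyx} is supported by elongate rostrum: its derived state 'yes' occurs in exactly those taxa and in no other taxon (including the outgroup).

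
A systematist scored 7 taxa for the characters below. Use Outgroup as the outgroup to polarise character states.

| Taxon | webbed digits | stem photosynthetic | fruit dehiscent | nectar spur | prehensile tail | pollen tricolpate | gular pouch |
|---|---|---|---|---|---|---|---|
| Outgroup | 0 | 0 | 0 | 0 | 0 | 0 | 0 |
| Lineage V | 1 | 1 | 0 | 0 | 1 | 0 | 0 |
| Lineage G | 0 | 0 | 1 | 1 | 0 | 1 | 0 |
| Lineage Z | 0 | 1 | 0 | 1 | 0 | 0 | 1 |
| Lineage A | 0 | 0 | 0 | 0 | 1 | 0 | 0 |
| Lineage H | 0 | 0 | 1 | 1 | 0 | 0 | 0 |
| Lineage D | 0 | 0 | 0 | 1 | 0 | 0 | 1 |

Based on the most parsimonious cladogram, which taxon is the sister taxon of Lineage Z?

The outgroup has state '0' for every character, so '1' is the derived state throughout.
webbed digits: derived state '1' in Lineage V only — an autapomorphy, so it tells us nothing about relationships among taxa.
stem photosynthetic groups Lineage V and Lineage Z, which is incompatible with the clades supported by the remaining characters; treating it as convergent (homoplasy) costs fewer steps than any alternative tree.
fruit dehiscent (derived state '1') is shared by Lineage G and Lineage H — a synapomorphy uniting that clade.
nectar spur: derived state '1' in Lineage D, Lineage G, Lineage H, and Lineage Z only — synapomorphy for {Lineage D, Lineage G, Lineage H, Lineage Z}.
prehensile tail (derived state '1') is shared by Lineage A and Lineage V — a synapomorphy uniting that clade.
pollen tricolpate: derived state '1' in Lineage G only — an autapomorphy, so it tells us nothing about relationships among taxa.
Only Lineage D and Lineage Z show the derived state '1' for gular pouch, supporting them as a clade.
Most parsimonious ingroup topology: ((Lineage V,Lineage A),((Lineage G,Lineage H),(Lineage Z,Lineage D))).
Lineage Z and Lineage D form a cherry on this tree, so they are sister taxa.

Lineage D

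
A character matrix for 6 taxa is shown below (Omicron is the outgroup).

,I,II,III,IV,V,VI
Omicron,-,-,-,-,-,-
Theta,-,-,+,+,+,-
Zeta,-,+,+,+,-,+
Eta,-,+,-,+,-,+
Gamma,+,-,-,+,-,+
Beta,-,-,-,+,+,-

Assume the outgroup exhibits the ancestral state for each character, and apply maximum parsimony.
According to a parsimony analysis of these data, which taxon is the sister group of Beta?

The outgroup has state '-' for every character, so '+' is the derived state throughout.
I: derived state '+' in Gamma only — an autapomorphy, so it tells us nothing about relationships among taxa.
Only Eta and Zeta show the derived state '+' for II, supporting them as a clade.
III (state '+') occurs in Theta and Zeta but conflicts with the nesting implied by the other characters — most parsimoniously interpreted as homoplasy.
IV (derived state '+') is shared by all ingroup taxa — unites the whole ingroup.
V: derived state '+' in Beta and Theta only — synapomorphy for {Beta, Theta}.
VI (derived state '+') is shared by Eta, Gamma, and Zeta — a synapomorphy uniting that clade.
Most parsimonious ingroup topology: ((Theta,Beta),((Zeta,Eta),Gamma)).
Beta and Theta form a cherry on this tree, so they are sister taxa.

Theta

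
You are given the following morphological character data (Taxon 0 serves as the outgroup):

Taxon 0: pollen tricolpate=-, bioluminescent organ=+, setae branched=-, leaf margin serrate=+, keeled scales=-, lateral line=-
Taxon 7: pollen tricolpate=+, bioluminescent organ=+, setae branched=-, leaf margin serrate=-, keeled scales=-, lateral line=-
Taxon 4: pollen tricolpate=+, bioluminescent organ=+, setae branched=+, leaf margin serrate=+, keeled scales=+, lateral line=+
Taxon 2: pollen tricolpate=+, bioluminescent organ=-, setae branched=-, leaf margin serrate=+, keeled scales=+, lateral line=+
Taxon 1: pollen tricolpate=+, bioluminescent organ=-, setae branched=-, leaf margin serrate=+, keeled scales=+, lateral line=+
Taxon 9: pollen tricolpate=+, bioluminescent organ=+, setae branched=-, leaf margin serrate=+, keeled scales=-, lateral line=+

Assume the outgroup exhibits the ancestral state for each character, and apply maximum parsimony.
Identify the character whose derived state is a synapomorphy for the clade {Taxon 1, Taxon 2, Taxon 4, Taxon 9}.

Character polarity is set by the outgroup: the derived state is whichever differs from the outgroup's state, so for bioluminescent organ, leaf margin serrate the derived state is '-', and for the remaining characters it is '+'.
All ingroup taxa share the derived state '+' for pollen tricolpate; it defines the ingroup but does not resolve relationships within it.
bioluminescent organ: derived state '-' in Taxon 1 and Taxon 2 only — synapomorphy for {Taxon 1, Taxon 2}.
setae branched (derived state '+') is unique to Taxon 4 (autapomorphy; uninformative for grouping).
leaf margin serrate: derived state '-' in Taxon 7 only — an autapomorphy, so it tells us nothing about relationships among taxa.
Only Taxon 1, Taxon 2, and Taxon 4 show the derived state '+' for keeled scales, supporting them as a clade.
Only Taxon 1, Taxon 2, Taxon 4, and Taxon 9 show the derived state '+' for lateral line, supporting them as a clade.
Most parsimonious ingroup topology: (Taxon 7,((Taxon 4,(Taxon 2,Taxon 1)),Taxon 9)).
The clade {Taxon 1, Taxon 2, Taxon 4, Taxon 9} is supported by lateral line: its derived state '+' occurs in exactly those taxa and in no other taxon (including the outgroup).

lateral line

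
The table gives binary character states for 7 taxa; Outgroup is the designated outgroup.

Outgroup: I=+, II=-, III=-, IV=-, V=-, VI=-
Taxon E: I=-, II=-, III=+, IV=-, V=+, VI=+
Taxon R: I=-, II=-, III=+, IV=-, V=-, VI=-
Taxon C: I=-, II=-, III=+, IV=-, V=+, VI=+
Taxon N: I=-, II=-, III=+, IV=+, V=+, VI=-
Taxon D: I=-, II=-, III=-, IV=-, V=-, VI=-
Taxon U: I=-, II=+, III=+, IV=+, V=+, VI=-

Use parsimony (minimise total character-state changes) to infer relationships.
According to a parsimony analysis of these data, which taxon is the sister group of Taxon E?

Taxon C

Character polarity is set by the outgroup: the derived state is whichever differs from the outgroup's state, so for I the derived state is '-', and for the remaining characters it is '+'.
All ingroup taxa share the derived state '-' for I; it defines the ingroup but does not resolve relationships within it.
II: derived state '+' in Taxon U only — an autapomorphy, so it tells us nothing about relationships among taxa.
III (derived state '+') is shared by Taxon C, Taxon E, Taxon N, Taxon R, and Taxon U — a synapomorphy uniting that clade.
IV (derived state '+') is shared by Taxon N and Taxon U — a synapomorphy uniting that clade.
Only Taxon C, Taxon E, Taxon N, and Taxon U show the derived state '+' for V, supporting them as a clade.
VI (derived state '+') is shared by Taxon C and Taxon E — a synapomorphy uniting that clade.
Most parsimonious ingroup topology: ((((Taxon E,Taxon C),(Taxon N,Taxon U)),Taxon R),Taxon D).
Taxon E and Taxon C form a cherry on this tree, so they are sister taxa.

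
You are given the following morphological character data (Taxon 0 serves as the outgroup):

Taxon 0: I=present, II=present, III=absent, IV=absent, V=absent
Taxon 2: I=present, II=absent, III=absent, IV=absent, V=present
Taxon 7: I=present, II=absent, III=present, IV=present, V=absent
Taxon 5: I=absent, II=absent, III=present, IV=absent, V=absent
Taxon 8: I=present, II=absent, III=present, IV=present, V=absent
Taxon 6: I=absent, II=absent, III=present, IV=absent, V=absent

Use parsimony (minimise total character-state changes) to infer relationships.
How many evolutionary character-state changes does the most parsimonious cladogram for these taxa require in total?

5

Character polarity is set by the outgroup: the derived state is whichever differs from the outgroup's state, so for I, II the derived state is 'absent', and for the remaining characters it is 'present'.
Only Taxon 5 and Taxon 6 show the derived state 'absent' for I, supporting them as a clade.
II (derived state 'absent') is shared by all ingroup taxa — unites the whole ingroup.
Only Taxon 5, Taxon 6, Taxon 7, and Taxon 8 show the derived state 'present' for III, supporting them as a clade.
Only Taxon 7 and Taxon 8 show the derived state 'present' for IV, supporting them as a clade.
V (derived state 'present') is unique to Taxon 2 (autapomorphy; uninformative for grouping).
Most parsimonious ingroup topology: (Taxon 2,((Taxon 7,Taxon 8),(Taxon 5,Taxon 6))).
Changes per character on this tree: I: 1; II: 1; III: 1; IV: 1; V: 1.
Total = 5.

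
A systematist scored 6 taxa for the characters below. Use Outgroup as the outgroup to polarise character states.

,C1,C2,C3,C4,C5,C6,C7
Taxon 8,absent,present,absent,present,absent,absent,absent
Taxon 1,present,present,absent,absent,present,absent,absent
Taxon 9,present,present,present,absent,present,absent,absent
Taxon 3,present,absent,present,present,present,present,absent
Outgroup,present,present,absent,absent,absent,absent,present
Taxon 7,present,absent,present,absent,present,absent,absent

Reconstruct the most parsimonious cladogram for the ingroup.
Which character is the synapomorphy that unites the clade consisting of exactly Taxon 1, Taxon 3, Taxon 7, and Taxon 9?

Character polarity is set by the outgroup: the derived state is whichever differs from the outgroup's state, so for C1, C2, C7 the derived state is 'absent', and for the remaining characters it is 'present'.
C1: derived state 'absent' in Taxon 8 only — an autapomorphy, so it tells us nothing about relationships among taxa.
C2: derived state 'absent' in Taxon 3 and Taxon 7 only — synapomorphy for {Taxon 3, Taxon 7}.
C3 (derived state 'present') is shared by Taxon 3, Taxon 7, and Taxon 9 — a synapomorphy uniting that clade.
C4 groups Taxon 3 and Taxon 8, which is incompatible with the clades supported by the remaining characters; treating it as convergent (homoplasy) costs fewer steps than any alternative tree.
C5: derived state 'present' in Taxon 1, Taxon 3, Taxon 7, and Taxon 9 only — synapomorphy for {Taxon 1, Taxon 3, Taxon 7, Taxon 9}.
C6 (derived state 'present') is unique to Taxon 3 (autapomorphy; uninformative for grouping).
All ingroup taxa share the derived state 'absent' for C7; it defines the ingroup but does not resolve relationships within it.
Most parsimonious ingroup topology: ((((Taxon 7,Taxon 3),Taxon 9),Taxon 1),Taxon 8).
The clade {Taxon 1, Taxon 3, Taxon 7, Taxon 9} is supported by C5: its derived state 'present' occurs in exactly those taxa and in no other taxon (including the outgroup).

C5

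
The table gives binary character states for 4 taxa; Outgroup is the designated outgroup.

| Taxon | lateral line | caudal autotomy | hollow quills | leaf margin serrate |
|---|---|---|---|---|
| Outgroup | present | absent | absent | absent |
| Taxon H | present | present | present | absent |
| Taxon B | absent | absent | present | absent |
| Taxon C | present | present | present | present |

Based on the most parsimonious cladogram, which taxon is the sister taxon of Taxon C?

Character polarity is set by the outgroup: the derived state is whichever differs from the outgroup's state, so for lateral line the derived state is 'absent', and for the remaining characters it is 'present'.
lateral line: derived state 'absent' in Taxon B only — an autapomorphy, so it tells us nothing about relationships among taxa.
caudal autotomy: derived state 'present' in Taxon C and Taxon H only — synapomorphy for {Taxon C, Taxon H}.
hollow quills (derived state 'present') is shared by all ingroup taxa — unites the whole ingroup.
leaf margin serrate (derived state 'present') is unique to Taxon C (autapomorphy; uninformative for grouping).
Most parsimonious ingroup topology: ((Taxon H,Taxon C),Taxon B).
Taxon C and Taxon H form a cherry on this tree, so they are sister taxa.

Taxon H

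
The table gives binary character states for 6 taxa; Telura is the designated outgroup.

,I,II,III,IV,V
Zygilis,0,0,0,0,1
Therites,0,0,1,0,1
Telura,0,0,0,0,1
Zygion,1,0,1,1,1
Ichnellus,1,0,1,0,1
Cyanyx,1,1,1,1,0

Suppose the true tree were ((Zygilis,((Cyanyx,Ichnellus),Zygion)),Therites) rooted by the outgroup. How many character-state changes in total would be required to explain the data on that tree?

7

Map each character onto ((Zygilis,((Cyanyx,Ichnellus),Zygion)),Therites) (rooted by Telura) and count the minimum state changes it requires (Fitch parsimony):
I: 1; II: 1; III: 2; IV: 2; V: 1.
Total tree length = 7.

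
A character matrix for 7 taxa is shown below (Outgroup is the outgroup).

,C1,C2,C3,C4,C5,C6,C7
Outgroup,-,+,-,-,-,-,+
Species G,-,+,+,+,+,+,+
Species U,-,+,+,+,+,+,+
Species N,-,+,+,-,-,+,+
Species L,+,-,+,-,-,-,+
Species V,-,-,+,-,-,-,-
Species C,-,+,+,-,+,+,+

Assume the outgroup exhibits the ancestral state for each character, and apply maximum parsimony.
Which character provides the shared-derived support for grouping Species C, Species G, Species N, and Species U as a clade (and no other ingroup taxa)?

C6

Character polarity is set by the outgroup: the derived state is whichever differs from the outgroup's state, so for C2, C7 the derived state is '-', and for the remaining characters it is '+'.
C1: derived state '+' in Species L only — an autapomorphy, so it tells us nothing about relationships among taxa.
C2: derived state '-' in Species L and Species V only — synapomorphy for {Species L, Species V}.
All ingroup taxa share the derived state '+' for C3; it defines the ingroup but does not resolve relationships within it.
C4: derived state '+' in Species G and Species U only — synapomorphy for {Species G, Species U}.
C5 (derived state '+') is shared by Species C, Species G, and Species U — a synapomorphy uniting that clade.
C6: derived state '+' in Species C, Species G, Species N, and Species U only — synapomorphy for {Species C, Species G, Species N, Species U}.
C7 (derived state '-') is unique to Species V (autapomorphy; uninformative for grouping).
Most parsimonious ingroup topology: ((((Species G,Species U),Species C),Species N),(Species L,Species V)).
The clade {Species C, Species G, Species N, Species U} is supported by C6: its derived state '+' occurs in exactly those taxa and in no other taxon (including the outgroup).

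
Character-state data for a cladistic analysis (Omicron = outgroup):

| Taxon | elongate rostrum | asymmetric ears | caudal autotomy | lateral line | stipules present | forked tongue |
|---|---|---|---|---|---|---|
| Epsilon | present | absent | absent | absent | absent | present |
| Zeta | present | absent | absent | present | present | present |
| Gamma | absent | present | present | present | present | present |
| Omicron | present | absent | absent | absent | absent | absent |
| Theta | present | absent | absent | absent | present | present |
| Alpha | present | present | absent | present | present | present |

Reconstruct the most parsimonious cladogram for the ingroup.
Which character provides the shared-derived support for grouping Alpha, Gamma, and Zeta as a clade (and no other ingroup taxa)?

Character polarity is set by the outgroup: the derived state is whichever differs from the outgroup's state, so for elongate rostrum the derived state is 'absent', and for the remaining characters it is 'present'.
elongate rostrum: derived state 'absent' in Gamma only — an autapomorphy, so it tells us nothing about relationships among taxa.
asymmetric ears (derived state 'present') is shared by Alpha and Gamma — a synapomorphy uniting that clade.
caudal autotomy: derived state 'present' in Gamma only — an autapomorphy, so it tells us nothing about relationships among taxa.
lateral line (derived state 'present') is shared by Alpha, Gamma, and Zeta — a synapomorphy uniting that clade.
stipules present (derived state 'present') is shared by Alpha, Gamma, Theta, and Zeta — a synapomorphy uniting that clade.
All ingroup taxa share the derived state 'present' for forked tongue; it defines the ingroup but does not resolve relationships within it.
Most parsimonious ingroup topology: ((((Alpha,Gamma),Zeta),Theta),Epsilon).
The clade {Alpha, Gamma, Zeta} is supported by lateral line: its derived state 'present' occurs in exactly those taxa and in no other taxon (including the outgroup).

lateral line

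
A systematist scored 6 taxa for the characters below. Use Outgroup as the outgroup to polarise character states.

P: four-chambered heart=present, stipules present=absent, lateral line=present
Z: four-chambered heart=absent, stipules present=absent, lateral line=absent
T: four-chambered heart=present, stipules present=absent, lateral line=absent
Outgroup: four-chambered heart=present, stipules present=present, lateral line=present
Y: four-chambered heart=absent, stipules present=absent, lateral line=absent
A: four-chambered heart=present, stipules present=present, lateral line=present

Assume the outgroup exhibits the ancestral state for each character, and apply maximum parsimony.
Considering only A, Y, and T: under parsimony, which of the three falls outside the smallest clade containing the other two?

The outgroup has state 'present' for every character, so 'absent' is the derived state throughout.
Only Y and Z show the derived state 'absent' for four-chambered heart, supporting them as a clade.
stipules present (derived state 'absent') is shared by P, T, Y, and Z — a synapomorphy uniting that clade.
Only T, Y, and Z show the derived state 'absent' for lateral line, supporting them as a clade.
Most parsimonious ingroup topology: (A,(((Z,Y),T),P)).
T and Y share a more recent common ancestor with each other than either does with A, so A is the least closely related of the three.

A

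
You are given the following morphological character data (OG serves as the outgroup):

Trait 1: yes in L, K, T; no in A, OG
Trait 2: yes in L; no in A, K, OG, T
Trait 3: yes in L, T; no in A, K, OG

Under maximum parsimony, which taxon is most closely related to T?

L

The outgroup has state 'no' for every character, so 'yes' is the derived state throughout.
Only K, L, and T show the derived state 'yes' for Trait 1, supporting them as a clade.
Trait 2 (derived state 'yes') is unique to L (autapomorphy; uninformative for grouping).
Only L and T show the derived state 'yes' for Trait 3, supporting them as a clade.
Most parsimonious ingroup topology: (((L,T),K),A).
T and L form a cherry on this tree, so they are sister taxa.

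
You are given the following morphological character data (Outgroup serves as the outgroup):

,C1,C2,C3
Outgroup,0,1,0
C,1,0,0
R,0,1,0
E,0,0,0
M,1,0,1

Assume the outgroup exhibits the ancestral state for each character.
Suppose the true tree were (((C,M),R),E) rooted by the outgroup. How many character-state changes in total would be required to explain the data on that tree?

4

Map each character onto (((C,M),R),E) (rooted by Outgroup) and count the minimum state changes it requires (Fitch parsimony):
C1: 1; C2: 2; C3: 1.
Total tree length = 4.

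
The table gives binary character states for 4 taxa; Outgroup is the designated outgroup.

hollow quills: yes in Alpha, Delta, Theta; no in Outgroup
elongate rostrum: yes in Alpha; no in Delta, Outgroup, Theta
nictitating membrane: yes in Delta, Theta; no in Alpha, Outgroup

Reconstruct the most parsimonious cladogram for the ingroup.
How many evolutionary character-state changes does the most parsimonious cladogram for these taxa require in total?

The outgroup has state 'no' for every character, so 'yes' is the derived state throughout.
hollow quills (derived state 'yes') is shared by all ingroup taxa — unites the whole ingroup.
elongate rostrum (derived state 'yes') is unique to Alpha (autapomorphy; uninformative for grouping).
nictitating membrane: derived state 'yes' in Delta and Theta only — synapomorphy for {Delta, Theta}.
Most parsimonious ingroup topology: (Alpha,(Delta,Theta)).
Changes per character on this tree: hollow quills: 1; elongate rostrum: 1; nictitating membrane: 1.
Total = 3.

3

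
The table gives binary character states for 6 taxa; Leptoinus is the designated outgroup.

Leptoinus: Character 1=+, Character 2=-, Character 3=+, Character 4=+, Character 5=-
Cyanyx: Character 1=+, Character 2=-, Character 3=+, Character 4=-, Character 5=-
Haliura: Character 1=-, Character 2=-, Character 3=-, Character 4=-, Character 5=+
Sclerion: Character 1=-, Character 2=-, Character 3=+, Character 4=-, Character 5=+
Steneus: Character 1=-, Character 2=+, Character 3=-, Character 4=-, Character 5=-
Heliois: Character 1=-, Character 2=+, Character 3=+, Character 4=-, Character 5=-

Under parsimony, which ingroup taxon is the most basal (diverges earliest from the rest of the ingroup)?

Character polarity is set by the outgroup: the derived state is whichever differs from the outgroup's state, so for Character 1, Character 3, Character 4 the derived state is '-', and for the remaining characters it is '+'.
Character 1: derived state '-' in Haliura, Heliois, Sclerion, and Steneus only — synapomorphy for {Haliura, Heliois, Sclerion, Steneus}.
Only Heliois and Steneus show the derived state '+' for Character 2, supporting them as a clade.
Character 3 (state '-') occurs in Haliura and Steneus but conflicts with the nesting implied by the other characters — most parsimoniously interpreted as homoplasy.
Character 4 (derived state '-') is shared by all ingroup taxa — unites the whole ingroup.
Character 5: derived state '+' in Haliura and Sclerion only — synapomorphy for {Haliura, Sclerion}.
Most parsimonious ingroup topology: (Cyanyx,((Haliura,Sclerion),(Steneus,Heliois))).
Cyanyx is sister to the clade containing all other ingroup taxa, so it is the earliest-diverging (most basal) ingroup lineage.

Cyanyx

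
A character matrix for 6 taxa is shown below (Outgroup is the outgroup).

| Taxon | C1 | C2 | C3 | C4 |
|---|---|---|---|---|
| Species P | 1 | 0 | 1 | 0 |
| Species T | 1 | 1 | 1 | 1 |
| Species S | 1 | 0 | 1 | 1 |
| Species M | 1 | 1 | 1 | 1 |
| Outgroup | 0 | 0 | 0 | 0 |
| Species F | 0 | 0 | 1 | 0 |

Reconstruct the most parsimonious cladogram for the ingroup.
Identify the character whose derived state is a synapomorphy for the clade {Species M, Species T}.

C2

The outgroup has state '0' for every character, so '1' is the derived state throughout.
C1: derived state '1' in Species M, Species P, Species S, and Species T only — synapomorphy for {Species M, Species P, Species S, Species T}.
C2 (derived state '1') is shared by Species M and Species T — a synapomorphy uniting that clade.
All ingroup taxa share the derived state '1' for C3; it defines the ingroup but does not resolve relationships within it.
C4: derived state '1' in Species M, Species S, and Species T only — synapomorphy for {Species M, Species S, Species T}.
Most parsimonious ingroup topology: ((((Species M,Species T),Species S),Species P),Species F).
The clade {Species M, Species T} is supported by C2: its derived state '1' occurs in exactly those taxa and in no other taxon (including the outgroup).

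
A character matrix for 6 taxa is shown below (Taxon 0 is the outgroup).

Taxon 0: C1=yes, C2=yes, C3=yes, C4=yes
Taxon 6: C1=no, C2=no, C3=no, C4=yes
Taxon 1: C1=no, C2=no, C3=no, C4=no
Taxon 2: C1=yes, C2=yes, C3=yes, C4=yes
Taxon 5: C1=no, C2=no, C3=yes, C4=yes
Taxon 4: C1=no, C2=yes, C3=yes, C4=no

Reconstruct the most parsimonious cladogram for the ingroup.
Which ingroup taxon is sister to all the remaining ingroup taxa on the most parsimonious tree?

The outgroup has state 'yes' for every character, so 'no' is the derived state throughout.
C1 (derived state 'no') is shared by Taxon 1, Taxon 4, Taxon 5, and Taxon 6 — a synapomorphy uniting that clade.
C2: derived state 'no' in Taxon 1, Taxon 5, and Taxon 6 only — synapomorphy for {Taxon 1, Taxon 5, Taxon 6}.
C3 (derived state 'no') is shared by Taxon 1 and Taxon 6 — a synapomorphy uniting that clade.
C4 (state 'no') occurs in Taxon 1 and Taxon 4 but conflicts with the nesting implied by the other characters — most parsimoniously interpreted as homoplasy.
Most parsimonious ingroup topology: ((((Taxon 6,Taxon 1),Taxon 5),Taxon 4),Taxon 2).
Taxon 2 is sister to the clade containing all other ingroup taxa, so it is the earliest-diverging (most basal) ingroup lineage.

Taxon 2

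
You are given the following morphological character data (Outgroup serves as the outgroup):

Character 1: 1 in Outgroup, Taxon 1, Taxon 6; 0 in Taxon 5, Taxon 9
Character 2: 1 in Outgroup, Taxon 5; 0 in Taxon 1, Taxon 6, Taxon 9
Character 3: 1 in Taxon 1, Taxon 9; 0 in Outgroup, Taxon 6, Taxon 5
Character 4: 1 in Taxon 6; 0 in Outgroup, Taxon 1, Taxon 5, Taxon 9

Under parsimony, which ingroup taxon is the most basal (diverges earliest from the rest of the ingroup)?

Character polarity is set by the outgroup: the derived state is whichever differs from the outgroup's state, so for Character 1, Character 2 the derived state is '0', and for the remaining characters it is '1'.
Character 1 (state '0') occurs in Taxon 5 and Taxon 9 but conflicts with the nesting implied by the other characters — most parsimoniously interpreted as homoplasy.
Character 2 (derived state '0') is shared by Taxon 1, Taxon 6, and Taxon 9 — a synapomorphy uniting that clade.
Only Taxon 1 and Taxon 9 show the derived state '1' for Character 3, supporting them as a clade.
Character 4 (derived state '1') is unique to Taxon 6 (autapomorphy; uninformative for grouping).
Most parsimonious ingroup topology: (((Taxon 1,Taxon 9),Taxon 6),Taxon 5).
Taxon 5 is sister to the clade containing all other ingroup taxa, so it is the earliest-diverging (most basal) ingroup lineage.

Taxon 5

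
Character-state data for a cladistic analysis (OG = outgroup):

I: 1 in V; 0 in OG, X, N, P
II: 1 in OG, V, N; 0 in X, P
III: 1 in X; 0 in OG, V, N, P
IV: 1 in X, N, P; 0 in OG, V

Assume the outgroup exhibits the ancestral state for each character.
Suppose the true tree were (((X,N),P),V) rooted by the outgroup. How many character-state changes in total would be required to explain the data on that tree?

5

Map each character onto (((X,N),P),V) (rooted by OG) and count the minimum state changes it requires (Fitch parsimony):
I: 1; II: 2; III: 1; IV: 1.
Total tree length = 5.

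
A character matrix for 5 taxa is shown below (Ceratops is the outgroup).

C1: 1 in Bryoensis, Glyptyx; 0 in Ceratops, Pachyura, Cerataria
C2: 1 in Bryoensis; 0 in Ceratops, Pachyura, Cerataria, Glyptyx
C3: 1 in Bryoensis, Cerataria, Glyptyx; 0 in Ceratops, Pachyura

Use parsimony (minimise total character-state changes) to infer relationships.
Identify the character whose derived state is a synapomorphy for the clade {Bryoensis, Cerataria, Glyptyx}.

The outgroup has state '0' for every character, so '1' is the derived state throughout.
Only Bryoensis and Glyptyx show the derived state '1' for C1, supporting them as a clade.
C2 (derived state '1') is unique to Bryoensis (autapomorphy; uninformative for grouping).
Only Bryoensis, Cerataria, and Glyptyx show the derived state '1' for C3, supporting them as a clade.
Most parsimonious ingroup topology: (((Bryoensis,Glyptyx),Cerataria),Pachyura).
The clade {Bryoensis, Cerataria, Glyptyx} is supported by C3: its derived state '1' occurs in exactly those taxa and in no other taxon (including the outgroup).

C3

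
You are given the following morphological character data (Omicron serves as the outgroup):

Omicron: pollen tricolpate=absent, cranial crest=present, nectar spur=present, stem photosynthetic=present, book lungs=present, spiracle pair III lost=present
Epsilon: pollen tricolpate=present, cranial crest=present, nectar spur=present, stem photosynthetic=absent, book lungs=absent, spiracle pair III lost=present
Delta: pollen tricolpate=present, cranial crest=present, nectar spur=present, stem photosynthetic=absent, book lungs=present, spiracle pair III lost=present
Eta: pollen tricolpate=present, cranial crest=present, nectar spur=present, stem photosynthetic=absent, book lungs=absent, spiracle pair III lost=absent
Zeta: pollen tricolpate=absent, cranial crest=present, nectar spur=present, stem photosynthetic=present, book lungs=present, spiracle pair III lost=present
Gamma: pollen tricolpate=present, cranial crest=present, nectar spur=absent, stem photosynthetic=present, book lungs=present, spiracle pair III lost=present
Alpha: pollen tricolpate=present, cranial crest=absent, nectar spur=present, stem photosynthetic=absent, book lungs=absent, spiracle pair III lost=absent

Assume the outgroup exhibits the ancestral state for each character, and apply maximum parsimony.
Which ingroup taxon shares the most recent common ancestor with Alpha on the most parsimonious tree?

Character polarity is set by the outgroup: the derived state is whichever differs from the outgroup's state, so for cranial crest, nectar spur, stem photosynthetic, book lungs, spiracle pair III lost the derived state is 'absent', and for the remaining characters it is 'present'.
Only Alpha, Delta, Epsilon, Eta, and Gamma show the derived state 'present' for pollen tricolpate, supporting them as a clade.
cranial crest (derived state 'absent') is unique to Alpha (autapomorphy; uninformative for grouping).
nectar spur: derived state 'absent' in Gamma only — an autapomorphy, so it tells us nothing about relationships among taxa.
Only Alpha, Delta, Epsilon, and Eta show the derived state 'absent' for stem photosynthetic, supporting them as a clade.
Only Alpha, Epsilon, and Eta show the derived state 'absent' for book lungs, supporting them as a clade.
spiracle pair III lost (derived state 'absent') is shared by Alpha and Eta — a synapomorphy uniting that clade.
Most parsimonious ingroup topology: ((((Epsilon,(Eta,Alpha)),Delta),Gamma),Zeta).
Alpha and Eta form a cherry on this tree, so they are sister taxa.

Eta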